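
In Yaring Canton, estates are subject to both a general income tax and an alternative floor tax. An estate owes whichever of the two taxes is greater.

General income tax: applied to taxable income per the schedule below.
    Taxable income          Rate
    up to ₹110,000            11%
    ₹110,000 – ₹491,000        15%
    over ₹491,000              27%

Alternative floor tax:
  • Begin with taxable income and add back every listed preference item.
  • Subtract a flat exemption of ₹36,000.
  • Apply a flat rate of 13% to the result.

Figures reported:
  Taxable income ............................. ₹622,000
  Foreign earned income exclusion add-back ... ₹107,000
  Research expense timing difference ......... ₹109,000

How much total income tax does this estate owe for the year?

₹104,620

Alternative floor tax:
  Adjusted income: ₹622,000 + ₹107,000 + ₹109,000 = ₹838,000
  Less exemption ₹36,000 → base ₹802,000
  ₹802,000 × 13% = ₹104,260

General income tax:
  ₹110,000 × 11% = ₹12,100
  ₹381,000 × 15% = ₹57,150
  ₹131,000 × 27% = ₹35,370
  → ₹104,620

₹104,620 > ₹104,260, so the general income tax governs.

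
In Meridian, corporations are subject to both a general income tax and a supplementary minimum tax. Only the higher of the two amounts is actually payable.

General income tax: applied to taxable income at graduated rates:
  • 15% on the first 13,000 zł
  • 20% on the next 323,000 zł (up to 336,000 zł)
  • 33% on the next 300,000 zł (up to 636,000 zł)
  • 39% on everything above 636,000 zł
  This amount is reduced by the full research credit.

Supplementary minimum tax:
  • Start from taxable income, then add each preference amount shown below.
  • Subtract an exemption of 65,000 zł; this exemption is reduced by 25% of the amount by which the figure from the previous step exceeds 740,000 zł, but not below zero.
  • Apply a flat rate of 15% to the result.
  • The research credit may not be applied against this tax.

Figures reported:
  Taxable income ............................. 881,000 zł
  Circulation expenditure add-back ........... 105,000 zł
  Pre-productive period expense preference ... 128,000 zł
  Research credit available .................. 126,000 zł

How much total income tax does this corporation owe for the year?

General income tax:
  13,000 zł × 15% = 1,950 zł
  323,000 zł × 20% = 64,600 zł
  300,000 zł × 33% = 99,000 zł
  245,000 zł × 39% = 95,550 zł
  → 261,100 zł
  Less research credit 126,000 zł → 135,100 zł

Supplementary minimum tax:
  Adjusted income: 881,000 zł + 105,000 zł + 128,000 zł = 1,114,000 zł
  Exemption: 25% × (1,114,000 zł − 740,000 zł) = 93,500 zł ≥ 65,000 zł, so the exemption is fully phased out
  Base: 1,114,000 zł − 0 zł = 1,114,000 zł
  1,114,000 zł × 15% = 167,100 zł

167,100 zł > 135,100 zł, so the supplementary minimum tax is the binding amount.

167,100 zł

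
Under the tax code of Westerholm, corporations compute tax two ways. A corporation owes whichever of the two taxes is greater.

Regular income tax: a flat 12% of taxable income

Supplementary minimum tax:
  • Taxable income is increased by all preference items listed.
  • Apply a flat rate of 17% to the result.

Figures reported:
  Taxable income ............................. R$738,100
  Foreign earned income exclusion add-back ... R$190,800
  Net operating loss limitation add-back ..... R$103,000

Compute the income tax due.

Supplementary minimum tax:
  Adjusted income: R$738,100 + R$190,800 + R$103,000 = R$1,031,900
  R$1,031,900 × 17% = R$175,423

Regular income tax:
  R$738,100 × 12% = R$88,572

R$175,423 > R$88,572, so the supplementary minimum tax is the binding amount.

R$175,423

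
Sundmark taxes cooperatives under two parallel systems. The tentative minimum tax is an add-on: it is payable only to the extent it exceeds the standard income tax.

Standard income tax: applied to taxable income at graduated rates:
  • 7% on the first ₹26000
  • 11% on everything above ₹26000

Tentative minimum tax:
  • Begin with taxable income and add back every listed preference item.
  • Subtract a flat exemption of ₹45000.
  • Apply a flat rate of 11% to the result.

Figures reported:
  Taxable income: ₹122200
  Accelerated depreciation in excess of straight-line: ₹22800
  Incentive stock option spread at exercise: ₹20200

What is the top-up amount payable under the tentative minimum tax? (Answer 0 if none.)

₹820

Tentative minimum tax:
  Adjusted income: ₹122200 + ₹22800 + ₹20200 = ₹165200
  Less exemption ₹45000 → base ₹120200
  ₹120200 × 11% = ₹13222

Standard income tax:
  ₹26000 × 7% = ₹1820
  ₹96200 × 11% = ₹10582
  → ₹12402

Excess of tentative minimum tax over standard income tax: ₹13222 − ₹12402 = ₹820.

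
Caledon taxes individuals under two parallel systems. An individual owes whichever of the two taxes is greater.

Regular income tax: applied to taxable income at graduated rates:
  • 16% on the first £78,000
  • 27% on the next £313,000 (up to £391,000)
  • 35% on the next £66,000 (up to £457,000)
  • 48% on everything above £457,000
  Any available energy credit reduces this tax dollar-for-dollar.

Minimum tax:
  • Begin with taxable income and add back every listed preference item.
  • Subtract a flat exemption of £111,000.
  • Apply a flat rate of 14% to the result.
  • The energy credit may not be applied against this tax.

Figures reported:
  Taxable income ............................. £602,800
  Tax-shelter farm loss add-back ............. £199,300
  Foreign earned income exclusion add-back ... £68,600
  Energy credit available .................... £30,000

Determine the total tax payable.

Regular income tax:
  £78,000 × 16% = £12,480
  £313,000 × 27% = £84,510
  £66,000 × 35% = £23,100
  £145,800 × 48% = £69,984
  → £190,074
  Less energy credit £30,000 → £160,074

Minimum tax:
  Adjusted income: £602,800 + £199,300 + £68,600 = £870,700
  Less exemption £111,000 → base £759,700
  £759,700 × 14% = £106,358

£160,074 > £106,358, so the regular income tax governs.

£160,074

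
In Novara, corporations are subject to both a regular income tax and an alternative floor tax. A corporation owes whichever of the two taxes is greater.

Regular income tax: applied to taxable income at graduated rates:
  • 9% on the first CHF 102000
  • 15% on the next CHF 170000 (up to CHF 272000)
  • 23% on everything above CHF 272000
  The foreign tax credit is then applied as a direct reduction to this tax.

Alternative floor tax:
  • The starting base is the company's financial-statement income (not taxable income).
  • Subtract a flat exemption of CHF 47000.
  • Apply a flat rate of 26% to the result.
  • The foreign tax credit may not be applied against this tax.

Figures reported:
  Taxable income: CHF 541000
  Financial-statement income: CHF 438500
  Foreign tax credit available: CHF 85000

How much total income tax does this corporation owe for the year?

Alternative floor tax:
  Base (financial-statement income): CHF 438500
  Less exemption CHF 47000 → base CHF 391500
  CHF 391500 × 26% = CHF 101790

Regular income tax:
  CHF 102000 × 9% = CHF 9180
  CHF 170000 × 15% = CHF 25500
  CHF 269000 × 23% = CHF 61870
  → CHF 96550
  Less foreign tax credit CHF 85000 → CHF 11550

CHF 101790 > CHF 11550, so the alternative floor tax is the binding amount.

CHF 101790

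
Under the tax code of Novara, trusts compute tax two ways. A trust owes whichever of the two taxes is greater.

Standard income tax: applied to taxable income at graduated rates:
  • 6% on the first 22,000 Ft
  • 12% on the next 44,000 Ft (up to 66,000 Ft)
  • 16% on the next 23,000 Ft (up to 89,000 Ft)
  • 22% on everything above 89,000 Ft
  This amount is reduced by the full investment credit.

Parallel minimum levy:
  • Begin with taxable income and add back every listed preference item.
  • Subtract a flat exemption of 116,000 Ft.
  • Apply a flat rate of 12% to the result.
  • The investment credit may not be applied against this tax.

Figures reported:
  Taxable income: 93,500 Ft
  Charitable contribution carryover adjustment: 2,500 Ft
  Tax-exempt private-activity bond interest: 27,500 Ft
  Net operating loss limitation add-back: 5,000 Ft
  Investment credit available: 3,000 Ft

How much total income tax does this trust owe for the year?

8,270 Ft

Standard income tax:
  22,000 Ft × 6% = 1,320 Ft
  44,000 Ft × 12% = 5,280 Ft
  23,000 Ft × 16% = 3,680 Ft
  4,500 Ft × 22% = 990 Ft
  → 11,270 Ft
  Less investment credit 3,000 Ft → 8,270 Ft

Parallel minimum levy:
  Adjusted income: 93,500 Ft + 2,500 Ft + 27,500 Ft + 5,000 Ft = 128,500 Ft
  Less exemption 116,000 Ft → base 12,500 Ft
  12,500 Ft × 12% = 1,500 Ft

8,270 Ft > 1,500 Ft, so the standard income tax governs.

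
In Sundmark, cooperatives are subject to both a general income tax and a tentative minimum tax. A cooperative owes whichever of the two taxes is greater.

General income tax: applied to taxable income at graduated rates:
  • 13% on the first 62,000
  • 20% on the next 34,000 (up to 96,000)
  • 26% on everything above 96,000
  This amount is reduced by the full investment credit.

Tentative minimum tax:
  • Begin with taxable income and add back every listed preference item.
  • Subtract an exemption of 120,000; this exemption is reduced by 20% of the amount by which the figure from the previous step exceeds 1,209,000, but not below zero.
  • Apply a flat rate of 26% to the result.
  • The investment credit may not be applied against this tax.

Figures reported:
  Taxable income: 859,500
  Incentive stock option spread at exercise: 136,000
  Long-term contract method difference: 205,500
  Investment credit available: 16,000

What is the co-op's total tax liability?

281,060

General income tax:
  62,000 × 13% = 8,060
  34,000 × 20% = 6,800
  763,500 × 26% = 198,510
  → 213,370
  Less investment credit 16,000 → 197,370

Tentative minimum tax:
  Adjusted income: 859,500 + 136,000 + 205,500 = 1,201,000
  Exemption: 1,201,000 ≤ 1,209,000, so full 120,000 applies
  Base: 1,201,000 − 120,000 = 1,081,000
  1,081,000 × 26% = 281,060

281,060 > 197,370, so the tentative minimum tax is the binding amount.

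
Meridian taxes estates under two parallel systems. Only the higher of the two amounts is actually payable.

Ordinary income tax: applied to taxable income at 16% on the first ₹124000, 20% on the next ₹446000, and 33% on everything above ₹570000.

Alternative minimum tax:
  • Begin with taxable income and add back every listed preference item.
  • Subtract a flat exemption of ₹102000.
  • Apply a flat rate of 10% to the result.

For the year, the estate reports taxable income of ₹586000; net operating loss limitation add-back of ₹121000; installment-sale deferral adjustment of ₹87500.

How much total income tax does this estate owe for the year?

₹114320

Ordinary income tax:
  ₹124000 × 16% = ₹19840
  ₹446000 × 20% = ₹89200
  ₹16000 × 33% = ₹5280
  → ₹114320

Alternative minimum tax:
  Adjusted income: ₹586000 + ₹121000 + ₹87500 = ₹794500
  Less exemption ₹102000 → base ₹692500
  ₹692500 × 10% = ₹69250

₹114320 > ₹69250, so the ordinary income tax governs.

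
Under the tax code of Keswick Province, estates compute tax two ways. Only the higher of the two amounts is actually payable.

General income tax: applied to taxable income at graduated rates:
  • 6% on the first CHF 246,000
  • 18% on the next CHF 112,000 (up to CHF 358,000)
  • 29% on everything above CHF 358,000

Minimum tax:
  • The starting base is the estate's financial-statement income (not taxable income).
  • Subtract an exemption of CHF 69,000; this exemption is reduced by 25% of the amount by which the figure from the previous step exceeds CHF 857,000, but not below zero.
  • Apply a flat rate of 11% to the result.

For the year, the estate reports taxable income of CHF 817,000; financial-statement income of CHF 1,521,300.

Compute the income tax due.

CHF 168,030

General income tax:
  CHF 246,000 × 6% = CHF 14,760
  CHF 112,000 × 18% = CHF 20,160
  CHF 459,000 × 29% = CHF 133,110
  → CHF 168,030

Minimum tax:
  Base (financial-statement income): CHF 1,521,300
  Exemption: 25% × (CHF 1,521,300 − CHF 857,000) = CHF 166,075 ≥ CHF 69,000, so the exemption is fully phased out
  Base: CHF 1,521,300 − CHF 0 = CHF 1,521,300
  CHF 1,521,300 × 11% = CHF 167,343

CHF 168,030 > CHF 167,343, so the general income tax governs.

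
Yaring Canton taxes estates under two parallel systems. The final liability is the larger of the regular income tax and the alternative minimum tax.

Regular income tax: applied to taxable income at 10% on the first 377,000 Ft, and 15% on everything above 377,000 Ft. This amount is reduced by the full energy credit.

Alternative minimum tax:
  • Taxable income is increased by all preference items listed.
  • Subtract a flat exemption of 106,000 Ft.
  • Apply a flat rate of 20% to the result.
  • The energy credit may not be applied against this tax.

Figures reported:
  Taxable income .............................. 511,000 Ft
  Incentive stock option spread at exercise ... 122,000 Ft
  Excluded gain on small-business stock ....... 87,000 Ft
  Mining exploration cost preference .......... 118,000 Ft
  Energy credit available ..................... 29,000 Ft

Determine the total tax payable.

146,400 Ft

Regular income tax:
  377,000 Ft × 10% = 37,700 Ft
  134,000 Ft × 15% = 20,100 Ft
  → 57,800 Ft
  Less energy credit 29,000 Ft → 28,800 Ft

Alternative minimum tax:
  Adjusted income: 511,000 Ft + 122,000 Ft + 87,000 Ft + 118,000 Ft = 838,000 Ft
  Less exemption 106,000 Ft → base 732,000 Ft
  732,000 Ft × 20% = 146,400 Ft

146,400 Ft > 28,800 Ft, so the alternative minimum tax is the binding amount.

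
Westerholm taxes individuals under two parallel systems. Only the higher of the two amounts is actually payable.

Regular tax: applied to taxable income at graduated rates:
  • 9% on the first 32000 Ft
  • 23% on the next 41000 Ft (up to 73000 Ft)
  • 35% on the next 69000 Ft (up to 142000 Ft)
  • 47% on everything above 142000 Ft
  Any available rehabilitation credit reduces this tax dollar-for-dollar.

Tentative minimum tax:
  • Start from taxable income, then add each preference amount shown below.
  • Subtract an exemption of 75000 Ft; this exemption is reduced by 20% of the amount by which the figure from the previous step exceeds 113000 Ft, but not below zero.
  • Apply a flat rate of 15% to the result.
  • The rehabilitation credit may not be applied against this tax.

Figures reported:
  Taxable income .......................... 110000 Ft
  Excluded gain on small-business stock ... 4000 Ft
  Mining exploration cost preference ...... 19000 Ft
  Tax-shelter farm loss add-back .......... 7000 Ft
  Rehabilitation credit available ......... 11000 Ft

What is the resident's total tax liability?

14260 Ft

Tentative minimum tax:
  Adjusted income: 110000 Ft + 4000 Ft + 19000 Ft + 7000 Ft = 140000 Ft
  Exemption: 75000 Ft − 20% × (140000 Ft − 113000 Ft) = 75000 Ft − 5400 Ft = 69600 Ft
  Base: 140000 Ft − 69600 Ft = 70400 Ft
  70400 Ft × 15% = 10560 Ft

Regular tax:
  32000 Ft × 9% = 2880 Ft
  41000 Ft × 23% = 9430 Ft
  37000 Ft × 35% = 12950 Ft
  → 25260 Ft
  Less rehabilitation credit 11000 Ft → 14260 Ft

14260 Ft > 10560 Ft, so the regular tax governs.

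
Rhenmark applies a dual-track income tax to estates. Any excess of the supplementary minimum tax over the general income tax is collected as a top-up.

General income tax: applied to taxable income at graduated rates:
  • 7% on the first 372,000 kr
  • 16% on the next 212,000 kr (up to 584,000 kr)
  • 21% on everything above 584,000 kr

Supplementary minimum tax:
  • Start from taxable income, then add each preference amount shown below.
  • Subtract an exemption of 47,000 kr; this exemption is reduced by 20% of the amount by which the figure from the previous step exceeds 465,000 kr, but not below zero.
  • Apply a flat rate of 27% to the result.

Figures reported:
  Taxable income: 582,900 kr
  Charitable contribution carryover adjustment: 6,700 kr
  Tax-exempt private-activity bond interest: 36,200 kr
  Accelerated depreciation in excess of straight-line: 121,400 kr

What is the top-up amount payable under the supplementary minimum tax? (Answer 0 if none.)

General income tax:
  372,000 kr × 7% = 26,040 kr
  210,900 kr × 16% = 33,744 kr
  → 59,784 kr

Supplementary minimum tax:
  Adjusted income: 582,900 kr + 6,700 kr + 36,200 kr + 121,400 kr = 747,200 kr
  Exemption: 20% × (747,200 kr − 465,000 kr) = 56,440 kr ≥ 47,000 kr, so the exemption is fully phased out
  Base: 747,200 kr − 0 kr = 747,200 kr
  747,200 kr × 27% = 201,744 kr

Excess of supplementary minimum tax over general income tax: 201,744 kr − 59,784 kr = 141,960 kr.

141,960 kr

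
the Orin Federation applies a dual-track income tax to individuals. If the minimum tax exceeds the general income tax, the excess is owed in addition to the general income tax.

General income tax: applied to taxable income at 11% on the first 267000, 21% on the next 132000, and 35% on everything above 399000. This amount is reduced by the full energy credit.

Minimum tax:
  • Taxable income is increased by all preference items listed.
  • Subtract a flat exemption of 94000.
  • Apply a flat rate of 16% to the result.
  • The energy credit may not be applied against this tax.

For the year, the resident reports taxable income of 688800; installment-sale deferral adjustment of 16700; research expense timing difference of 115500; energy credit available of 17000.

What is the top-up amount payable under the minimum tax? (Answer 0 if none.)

Minimum tax:
  Adjusted income: 688800 + 16700 + 115500 = 821000
  Less exemption 94000 → base 727000
  727000 × 16% = 116320

General income tax:
  267000 × 11% = 29370
  132000 × 21% = 27720
  289800 × 35% = 101430
  → 158520
  Less energy credit 17000 → 141520

116320 ≤ 141520, so no add-on is due.

0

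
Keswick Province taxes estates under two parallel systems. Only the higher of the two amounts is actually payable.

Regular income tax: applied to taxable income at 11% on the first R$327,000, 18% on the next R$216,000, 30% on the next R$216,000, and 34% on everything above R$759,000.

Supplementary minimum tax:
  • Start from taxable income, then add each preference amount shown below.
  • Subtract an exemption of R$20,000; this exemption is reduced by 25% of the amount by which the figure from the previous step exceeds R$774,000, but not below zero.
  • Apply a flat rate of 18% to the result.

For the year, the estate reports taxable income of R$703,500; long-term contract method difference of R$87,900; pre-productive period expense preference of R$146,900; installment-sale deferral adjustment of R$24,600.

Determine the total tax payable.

Supplementary minimum tax:
  Adjusted income: R$703,500 + R$87,900 + R$146,900 + R$24,600 = R$962,900
  Exemption: 25% × (R$962,900 − R$774,000) = R$47,225 ≥ R$20,000, so the exemption is fully phased out
  Base: R$962,900 − R$0 = R$962,900
  R$962,900 × 18% = R$173,322

Regular income tax:
  R$327,000 × 11% = R$35,970
  R$216,000 × 18% = R$38,880
  R$160,500 × 30% = R$48,150
  → R$123,000

R$173,322 > R$123,000, so the supplementary minimum tax is the binding amount.

R$173,322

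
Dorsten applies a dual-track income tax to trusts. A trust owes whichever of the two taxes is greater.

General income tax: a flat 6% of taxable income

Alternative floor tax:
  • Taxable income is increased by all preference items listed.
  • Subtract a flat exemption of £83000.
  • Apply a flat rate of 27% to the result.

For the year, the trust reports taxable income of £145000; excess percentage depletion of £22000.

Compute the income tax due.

£22680

Alternative floor tax:
  Adjusted income: £145000 + £22000 = £167000
  Less exemption £83000 → base £84000
  £84000 × 27% = £22680

General income tax:
  £145000 × 6% = £8700

£22680 > £8700, so the alternative floor tax is the binding amount.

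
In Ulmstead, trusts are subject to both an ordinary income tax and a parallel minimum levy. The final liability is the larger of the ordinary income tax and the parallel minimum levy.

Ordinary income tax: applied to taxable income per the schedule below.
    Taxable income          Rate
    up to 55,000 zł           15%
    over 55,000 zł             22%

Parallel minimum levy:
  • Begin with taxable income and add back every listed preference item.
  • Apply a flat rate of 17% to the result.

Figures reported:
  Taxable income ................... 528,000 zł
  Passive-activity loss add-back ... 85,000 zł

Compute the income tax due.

112,310 zł

Parallel minimum levy:
  Adjusted income: 528,000 zł + 85,000 zł = 613,000 zł
  613,000 zł × 17% = 104,210 zł

Ordinary income tax:
  55,000 zł × 15% = 8,250 zł
  473,000 zł × 22% = 104,060 zł
  → 112,310 zł

112,310 zł > 104,210 zł, so the ordinary income tax governs.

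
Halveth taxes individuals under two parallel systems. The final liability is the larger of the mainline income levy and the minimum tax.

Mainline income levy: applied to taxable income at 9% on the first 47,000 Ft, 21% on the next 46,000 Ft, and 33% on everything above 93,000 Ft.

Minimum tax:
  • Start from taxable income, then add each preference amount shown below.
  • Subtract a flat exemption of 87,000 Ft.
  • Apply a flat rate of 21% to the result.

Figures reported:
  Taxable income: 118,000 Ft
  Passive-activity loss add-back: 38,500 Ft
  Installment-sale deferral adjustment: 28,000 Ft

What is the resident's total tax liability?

22,140 Ft

Minimum tax:
  Adjusted income: 118,000 Ft + 38,500 Ft + 28,000 Ft = 184,500 Ft
  Less exemption 87,000 Ft → base 97,500 Ft
  97,500 Ft × 21% = 20,475 Ft

Mainline income levy:
  47,000 Ft × 9% = 4,230 Ft
  46,000 Ft × 21% = 9,660 Ft
  25,000 Ft × 33% = 8,250 Ft
  → 22,140 Ft

22,140 Ft > 20,475 Ft, so the mainline income levy governs.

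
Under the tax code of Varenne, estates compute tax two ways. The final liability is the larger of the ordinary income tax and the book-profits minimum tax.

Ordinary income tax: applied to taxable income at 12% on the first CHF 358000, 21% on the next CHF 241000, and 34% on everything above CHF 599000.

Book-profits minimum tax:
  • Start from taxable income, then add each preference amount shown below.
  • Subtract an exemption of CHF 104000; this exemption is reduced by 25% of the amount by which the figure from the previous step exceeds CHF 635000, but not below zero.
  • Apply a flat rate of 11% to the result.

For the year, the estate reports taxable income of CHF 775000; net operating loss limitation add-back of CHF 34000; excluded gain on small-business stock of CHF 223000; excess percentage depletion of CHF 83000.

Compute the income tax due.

CHF 153410

Ordinary income tax:
  CHF 358000 × 12% = CHF 42960
  CHF 241000 × 21% = CHF 50610
  CHF 176000 × 34% = CHF 59840
  → CHF 153410

Book-profits minimum tax:
  Adjusted income: CHF 775000 + CHF 34000 + CHF 223000 + CHF 83000 = CHF 1115000
  Exemption: 25% × (CHF 1115000 − CHF 635000) = CHF 120000 ≥ CHF 104000, so the exemption is fully phased out
  Base: CHF 1115000 − CHF 0 = CHF 1115000
  CHF 1115000 × 11% = CHF 122650

CHF 153410 > CHF 122650, so the ordinary income tax governs.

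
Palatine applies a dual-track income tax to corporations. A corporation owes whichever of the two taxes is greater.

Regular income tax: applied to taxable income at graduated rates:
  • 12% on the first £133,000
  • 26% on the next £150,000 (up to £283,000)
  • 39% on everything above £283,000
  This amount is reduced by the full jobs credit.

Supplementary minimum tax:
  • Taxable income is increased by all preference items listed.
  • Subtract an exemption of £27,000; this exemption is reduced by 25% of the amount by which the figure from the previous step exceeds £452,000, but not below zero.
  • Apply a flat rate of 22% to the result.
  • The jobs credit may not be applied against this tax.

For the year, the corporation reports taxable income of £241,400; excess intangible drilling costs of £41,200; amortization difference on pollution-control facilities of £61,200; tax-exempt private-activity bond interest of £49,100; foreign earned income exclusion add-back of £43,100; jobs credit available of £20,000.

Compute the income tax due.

Regular income tax:
  £133,000 × 12% = £15,960
  £108,400 × 26% = £28,184
  → £44,144
  Less jobs credit £20,000 → £24,144

Supplementary minimum tax:
  Adjusted income: £241,400 + £41,200 + £61,200 + £49,100 + £43,100 = £436,000
  Exemption: £436,000 ≤ £452,000, so full £27,000 applies
  Base: £436,000 − £27,000 = £409,000
  £409,000 × 22% = £89,980

£89,980 > £24,144, so the supplementary minimum tax is the binding amount.

£89,980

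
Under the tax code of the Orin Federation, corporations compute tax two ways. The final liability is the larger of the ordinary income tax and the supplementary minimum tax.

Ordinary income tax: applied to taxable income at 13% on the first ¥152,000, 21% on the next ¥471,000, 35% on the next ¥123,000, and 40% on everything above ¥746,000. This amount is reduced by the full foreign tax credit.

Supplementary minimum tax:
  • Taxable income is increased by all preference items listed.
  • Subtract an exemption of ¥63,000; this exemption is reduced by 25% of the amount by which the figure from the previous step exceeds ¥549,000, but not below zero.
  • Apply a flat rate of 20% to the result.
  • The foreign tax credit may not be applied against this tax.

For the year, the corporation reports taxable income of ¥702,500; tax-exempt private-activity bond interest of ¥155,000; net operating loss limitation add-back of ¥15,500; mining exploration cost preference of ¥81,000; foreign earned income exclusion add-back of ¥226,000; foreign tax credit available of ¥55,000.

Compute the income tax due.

¥236,000

Supplementary minimum tax:
  Adjusted income: ¥702,500 + ¥155,000 + ¥15,500 + ¥81,000 + ¥226,000 = ¥1,180,000
  Exemption: 25% × (¥1,180,000 − ¥549,000) = ¥157,750 ≥ ¥63,000, so the exemption is fully phased out
  Base: ¥1,180,000 − ¥0 = ¥1,180,000
  ¥1,180,000 × 20% = ¥236,000

Ordinary income tax:
  ¥152,000 × 13% = ¥19,760
  ¥471,000 × 21% = ¥98,910
  ¥79,500 × 35% = ¥27,825
  → ¥146,495
  Less foreign tax credit ¥55,000 → ¥91,495

¥236,000 > ¥91,495, so the supplementary minimum tax is the binding amount.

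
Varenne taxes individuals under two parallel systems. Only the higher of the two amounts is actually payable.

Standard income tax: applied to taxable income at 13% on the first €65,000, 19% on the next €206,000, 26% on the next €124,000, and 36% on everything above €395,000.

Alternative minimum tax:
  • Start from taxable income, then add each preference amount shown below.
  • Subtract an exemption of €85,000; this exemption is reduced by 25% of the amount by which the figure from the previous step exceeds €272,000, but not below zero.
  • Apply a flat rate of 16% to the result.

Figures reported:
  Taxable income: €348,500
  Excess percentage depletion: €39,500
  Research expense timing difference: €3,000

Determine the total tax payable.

Alternative minimum tax:
  Adjusted income: €348,500 + €39,500 + €3,000 = €391,000
  Exemption: €85,000 − 25% × (€391,000 − €272,000) = €85,000 − €29,750 = €55,250
  Base: €391,000 − €55,250 = €335,750
  €335,750 × 16% = €53,720

Standard income tax:
  €65,000 × 13% = €8,450
  €206,000 × 19% = €39,140
  €77,500 × 26% = €20,150
  → €67,740

€67,740 > €53,720, so the standard income tax governs.

€67,740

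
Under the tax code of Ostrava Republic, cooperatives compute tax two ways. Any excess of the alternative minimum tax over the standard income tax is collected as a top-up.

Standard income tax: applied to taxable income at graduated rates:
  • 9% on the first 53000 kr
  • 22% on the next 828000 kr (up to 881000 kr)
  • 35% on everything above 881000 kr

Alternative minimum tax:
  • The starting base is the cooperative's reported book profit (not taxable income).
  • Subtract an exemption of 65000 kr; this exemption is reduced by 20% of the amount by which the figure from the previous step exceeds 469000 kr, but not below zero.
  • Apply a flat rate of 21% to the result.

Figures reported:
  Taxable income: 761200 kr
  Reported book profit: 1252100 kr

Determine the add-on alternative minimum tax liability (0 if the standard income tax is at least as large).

Standard income tax:
  53000 kr × 9% = 4770 kr
  708200 kr × 22% = 155804 kr
  → 160574 kr

Alternative minimum tax:
  Base (reported book profit): 1252100 kr
  Exemption: 20% × (1252100 kr − 469000 kr) = 156620 kr ≥ 65000 kr, so the exemption is fully phased out
  Base: 1252100 kr − 0 kr = 1252100 kr
  1252100 kr × 21% = 262941 kr

Excess of alternative minimum tax over standard income tax: 262941 kr − 160574 kr = 102367 kr.

102367 kr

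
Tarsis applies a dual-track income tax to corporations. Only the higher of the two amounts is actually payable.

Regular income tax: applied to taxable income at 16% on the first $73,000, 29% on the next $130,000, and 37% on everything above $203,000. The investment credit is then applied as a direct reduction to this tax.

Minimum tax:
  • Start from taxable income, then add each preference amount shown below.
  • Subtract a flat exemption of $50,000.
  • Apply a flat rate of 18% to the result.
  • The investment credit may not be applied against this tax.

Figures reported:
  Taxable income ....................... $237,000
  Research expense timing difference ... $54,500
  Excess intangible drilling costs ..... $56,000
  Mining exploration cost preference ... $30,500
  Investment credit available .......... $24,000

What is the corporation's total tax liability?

$59,040

Minimum tax:
  Adjusted income: $237,000 + $54,500 + $56,000 + $30,500 = $378,000
  Less exemption $50,000 → base $328,000
  $328,000 × 18% = $59,040

Regular income tax:
  $73,000 × 16% = $11,680
  $130,000 × 29% = $37,700
  $34,000 × 37% = $12,580
  → $61,960
  Less investment credit $24,000 → $37,960

$59,040 > $37,960, so the minimum tax is the binding amount.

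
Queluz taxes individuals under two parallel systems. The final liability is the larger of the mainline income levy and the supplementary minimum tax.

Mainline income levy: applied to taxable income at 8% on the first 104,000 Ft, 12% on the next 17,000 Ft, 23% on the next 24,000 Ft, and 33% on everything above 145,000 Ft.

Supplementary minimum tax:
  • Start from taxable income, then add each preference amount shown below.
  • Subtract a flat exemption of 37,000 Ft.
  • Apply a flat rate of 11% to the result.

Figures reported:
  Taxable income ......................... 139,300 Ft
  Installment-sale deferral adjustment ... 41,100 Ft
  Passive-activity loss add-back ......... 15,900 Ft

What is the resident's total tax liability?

Mainline income levy:
  104,000 Ft × 8% = 8,320 Ft
  17,000 Ft × 12% = 2,040 Ft
  18,300 Ft × 23% = 4,209 Ft
  → 14,569 Ft

Supplementary minimum tax:
  Adjusted income: 139,300 Ft + 41,100 Ft + 15,900 Ft = 196,300 Ft
  Less exemption 37,000 Ft → base 159,300 Ft
  159,300 Ft × 11% = 17,523 Ft

17,523 Ft > 14,569 Ft, so the supplementary minimum tax is the binding amount.

17,523 Ft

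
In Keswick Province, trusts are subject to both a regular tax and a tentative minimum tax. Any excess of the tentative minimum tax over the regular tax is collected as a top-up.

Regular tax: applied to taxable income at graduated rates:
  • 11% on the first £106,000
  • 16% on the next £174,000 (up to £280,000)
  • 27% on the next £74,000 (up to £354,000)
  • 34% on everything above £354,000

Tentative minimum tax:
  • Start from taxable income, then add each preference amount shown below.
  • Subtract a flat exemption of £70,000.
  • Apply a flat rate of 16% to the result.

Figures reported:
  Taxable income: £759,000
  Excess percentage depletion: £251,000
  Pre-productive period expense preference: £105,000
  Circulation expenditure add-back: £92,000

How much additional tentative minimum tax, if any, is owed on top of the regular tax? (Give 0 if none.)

£0

Tentative minimum tax:
  Adjusted income: £759,000 + £251,000 + £105,000 + £92,000 = £1,207,000
  Less exemption £70,000 → base £1,137,000
  £1,137,000 × 16% = £181,920

Regular tax:
  £106,000 × 11% = £11,660
  £174,000 × 16% = £27,840
  £74,000 × 27% = £19,980
  £405,000 × 34% = £137,700
  → £197,180

£181,920 ≤ £197,180, so no add-on is due.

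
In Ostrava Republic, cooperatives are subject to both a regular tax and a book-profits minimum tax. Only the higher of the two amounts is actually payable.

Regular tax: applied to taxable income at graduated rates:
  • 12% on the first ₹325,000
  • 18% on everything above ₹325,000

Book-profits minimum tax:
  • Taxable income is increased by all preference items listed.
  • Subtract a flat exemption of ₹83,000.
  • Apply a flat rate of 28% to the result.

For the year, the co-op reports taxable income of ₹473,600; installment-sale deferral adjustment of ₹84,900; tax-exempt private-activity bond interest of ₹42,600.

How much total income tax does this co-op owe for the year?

Book-profits minimum tax:
  Adjusted income: ₹473,600 + ₹84,900 + ₹42,600 = ₹601,100
  Less exemption ₹83,000 → base ₹518,100
  ₹518,100 × 28% = ₹145,068

Regular tax:
  ₹325,000 × 12% = ₹39,000
  ₹148,600 × 18% = ₹26,748
  → ₹65,748

₹145,068 > ₹65,748, so the book-profits minimum tax is the binding amount.

₹145,068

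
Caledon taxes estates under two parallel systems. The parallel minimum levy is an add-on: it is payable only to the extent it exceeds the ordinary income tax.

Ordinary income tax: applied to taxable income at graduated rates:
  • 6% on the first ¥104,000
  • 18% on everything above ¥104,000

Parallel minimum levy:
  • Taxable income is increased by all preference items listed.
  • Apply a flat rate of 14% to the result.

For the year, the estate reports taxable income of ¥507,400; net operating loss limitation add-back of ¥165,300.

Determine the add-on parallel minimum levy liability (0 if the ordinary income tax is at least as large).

¥15,326

Ordinary income tax:
  ¥104,000 × 6% = ¥6,240
  ¥403,400 × 18% = ¥72,612
  → ¥78,852

Parallel minimum levy:
  Adjusted income: ¥507,400 + ¥165,300 = ¥672,700
  ¥672,700 × 14% = ¥94,178

Excess of parallel minimum levy over ordinary income tax: ¥94,178 − ¥78,852 = ¥15,326.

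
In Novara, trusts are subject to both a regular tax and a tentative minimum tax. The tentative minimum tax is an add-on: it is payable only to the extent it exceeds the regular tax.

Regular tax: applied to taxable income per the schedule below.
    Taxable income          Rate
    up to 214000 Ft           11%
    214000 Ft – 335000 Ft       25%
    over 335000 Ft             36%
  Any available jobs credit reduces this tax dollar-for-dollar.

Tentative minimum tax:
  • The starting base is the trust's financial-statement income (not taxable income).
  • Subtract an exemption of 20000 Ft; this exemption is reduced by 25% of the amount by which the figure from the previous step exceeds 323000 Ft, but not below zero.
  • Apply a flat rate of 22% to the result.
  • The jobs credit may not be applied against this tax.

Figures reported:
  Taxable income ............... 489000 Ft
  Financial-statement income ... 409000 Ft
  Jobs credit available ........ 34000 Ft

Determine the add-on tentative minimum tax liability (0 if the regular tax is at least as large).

Regular tax:
  214000 Ft × 11% = 23540 Ft
  121000 Ft × 25% = 30250 Ft
  154000 Ft × 36% = 55440 Ft
  → 109230 Ft
  Less jobs credit 34000 Ft → 75230 Ft

Tentative minimum tax:
  Base (financial-statement income): 409000 Ft
  Exemption: 25% × (409000 Ft − 323000 Ft) = 21500 Ft ≥ 20000 Ft, so the exemption is fully phased out
  Base: 409000 Ft − 0 Ft = 409000 Ft
  409000 Ft × 22% = 89980 Ft

Excess of tentative minimum tax over regular tax: 89980 Ft − 75230 Ft = 14750 Ft.

14750 Ft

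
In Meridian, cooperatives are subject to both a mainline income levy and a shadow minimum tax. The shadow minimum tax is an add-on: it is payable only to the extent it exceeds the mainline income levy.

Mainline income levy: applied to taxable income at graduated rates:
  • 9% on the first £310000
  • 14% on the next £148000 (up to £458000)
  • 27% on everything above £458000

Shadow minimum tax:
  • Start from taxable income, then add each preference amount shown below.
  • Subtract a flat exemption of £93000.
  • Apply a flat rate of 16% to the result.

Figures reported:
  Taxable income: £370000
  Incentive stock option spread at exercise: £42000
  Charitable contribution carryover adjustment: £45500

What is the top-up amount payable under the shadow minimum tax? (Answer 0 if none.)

Mainline income levy:
  £310000 × 9% = £27900
  £60000 × 14% = £8400
  → £36300

Shadow minimum tax:
  Adjusted income: £370000 + £42000 + £45500 = £457500
  Less exemption £93000 → base £364500
  £364500 × 16% = £58320

Excess of shadow minimum tax over mainline income levy: £58320 − £36300 = £22020.

£22020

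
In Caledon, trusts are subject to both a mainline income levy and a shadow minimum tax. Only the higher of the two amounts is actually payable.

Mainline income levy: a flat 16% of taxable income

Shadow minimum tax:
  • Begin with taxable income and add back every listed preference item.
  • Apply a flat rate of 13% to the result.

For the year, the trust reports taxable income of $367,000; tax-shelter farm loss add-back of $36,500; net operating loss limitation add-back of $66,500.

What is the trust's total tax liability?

$61,100

Shadow minimum tax:
  Adjusted income: $367,000 + $36,500 + $66,500 = $470,000
  $470,000 × 13% = $61,100

Mainline income levy:
  $367,000 × 16% = $58,720

$61,100 > $58,720, so the shadow minimum tax is the binding amount.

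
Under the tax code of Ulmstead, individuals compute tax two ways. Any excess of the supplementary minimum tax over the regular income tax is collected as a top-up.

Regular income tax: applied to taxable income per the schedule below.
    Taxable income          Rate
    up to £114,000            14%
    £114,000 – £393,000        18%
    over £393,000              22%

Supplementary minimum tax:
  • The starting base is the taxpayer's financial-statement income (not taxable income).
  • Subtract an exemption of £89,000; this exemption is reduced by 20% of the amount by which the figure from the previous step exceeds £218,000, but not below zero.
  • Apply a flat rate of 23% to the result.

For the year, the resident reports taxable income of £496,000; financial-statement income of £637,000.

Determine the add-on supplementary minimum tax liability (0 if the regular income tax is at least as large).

£56,474

Supplementary minimum tax:
  Base (financial-statement income): £637,000
  Exemption: £89,000 − 20% × (£637,000 − £218,000) = £89,000 − £83,800 = £5,200
  Base: £637,000 − £5,200 = £631,800
  £631,800 × 23% = £145,314

Regular income tax:
  £114,000 × 14% = £15,960
  £279,000 × 18% = £50,220
  £103,000 × 22% = £22,660
  → £88,840

Excess of supplementary minimum tax over regular income tax: £145,314 − £88,840 = £56,474.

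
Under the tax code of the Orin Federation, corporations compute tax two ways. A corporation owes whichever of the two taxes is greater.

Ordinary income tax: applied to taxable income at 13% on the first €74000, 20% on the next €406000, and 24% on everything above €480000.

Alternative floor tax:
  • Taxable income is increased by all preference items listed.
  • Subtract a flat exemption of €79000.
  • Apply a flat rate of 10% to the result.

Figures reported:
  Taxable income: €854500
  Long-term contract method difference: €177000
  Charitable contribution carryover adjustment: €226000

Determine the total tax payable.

€180700

Alternative floor tax:
  Adjusted income: €854500 + €177000 + €226000 = €1257500
  Less exemption €79000 → base €1178500
  €1178500 × 10% = €117850

Ordinary income tax:
  €74000 × 13% = €9620
  €406000 × 20% = €81200
  €374500 × 24% = €89880
  → €180700

€180700 > €117850, so the ordinary income tax governs.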